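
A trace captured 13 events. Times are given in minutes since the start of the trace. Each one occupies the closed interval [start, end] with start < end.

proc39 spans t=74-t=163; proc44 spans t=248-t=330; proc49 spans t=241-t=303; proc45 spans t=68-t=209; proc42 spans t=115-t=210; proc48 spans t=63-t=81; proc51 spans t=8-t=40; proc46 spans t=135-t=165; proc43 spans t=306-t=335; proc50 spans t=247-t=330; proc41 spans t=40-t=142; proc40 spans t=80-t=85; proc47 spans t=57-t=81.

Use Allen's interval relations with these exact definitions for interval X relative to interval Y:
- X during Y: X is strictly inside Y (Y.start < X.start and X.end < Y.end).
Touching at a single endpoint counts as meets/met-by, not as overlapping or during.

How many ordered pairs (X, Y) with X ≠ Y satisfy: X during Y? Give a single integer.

Checking all 156 ordered pairs for relation 'during'; matching pairs in alphabetical order:
(proc39, proc45): proc39 during proc45 ✓
(proc40, proc39): proc40 during proc39 ✓
(proc40, proc41): proc40 during proc41 ✓
(proc40, proc45): proc40 during proc45 ✓
(proc46, proc42): proc46 during proc42 ✓
(proc46, proc45): proc46 during proc45 ✓
(proc47, proc41): proc47 during proc41 ✓
(proc48, proc41): proc48 during proc41 ✓
Count: 8.

8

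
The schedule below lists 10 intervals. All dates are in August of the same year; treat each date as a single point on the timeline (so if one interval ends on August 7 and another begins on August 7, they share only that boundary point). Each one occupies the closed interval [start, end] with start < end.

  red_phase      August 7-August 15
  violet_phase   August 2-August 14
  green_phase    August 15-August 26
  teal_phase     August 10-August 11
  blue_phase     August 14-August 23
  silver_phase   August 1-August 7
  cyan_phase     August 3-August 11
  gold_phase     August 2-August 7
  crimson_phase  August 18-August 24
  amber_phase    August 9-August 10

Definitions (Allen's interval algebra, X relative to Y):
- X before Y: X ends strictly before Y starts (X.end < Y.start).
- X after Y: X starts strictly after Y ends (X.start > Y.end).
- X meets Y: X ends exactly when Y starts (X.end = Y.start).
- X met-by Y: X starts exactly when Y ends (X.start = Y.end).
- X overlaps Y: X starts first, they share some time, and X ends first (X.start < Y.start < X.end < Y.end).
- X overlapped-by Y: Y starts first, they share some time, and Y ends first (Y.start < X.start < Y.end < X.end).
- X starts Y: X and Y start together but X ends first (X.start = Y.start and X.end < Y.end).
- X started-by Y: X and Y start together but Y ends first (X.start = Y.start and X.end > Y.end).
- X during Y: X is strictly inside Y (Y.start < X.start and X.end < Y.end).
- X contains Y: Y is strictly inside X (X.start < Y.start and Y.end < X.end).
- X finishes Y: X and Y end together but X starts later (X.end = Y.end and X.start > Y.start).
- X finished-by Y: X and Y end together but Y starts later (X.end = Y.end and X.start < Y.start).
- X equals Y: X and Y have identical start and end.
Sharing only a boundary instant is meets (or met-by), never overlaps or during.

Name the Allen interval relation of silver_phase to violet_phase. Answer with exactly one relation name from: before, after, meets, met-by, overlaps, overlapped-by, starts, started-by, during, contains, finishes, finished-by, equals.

overlaps

silver_phase = [August 1, August 7]; violet_phase = [August 2, August 14].
Compare endpoints: silver_phase.start < violet_phase.start, silver_phase.start < violet_phase.end, silver_phase.end > violet_phase.start, silver_phase.end < violet_phase.end.
That pattern is 'overlaps'.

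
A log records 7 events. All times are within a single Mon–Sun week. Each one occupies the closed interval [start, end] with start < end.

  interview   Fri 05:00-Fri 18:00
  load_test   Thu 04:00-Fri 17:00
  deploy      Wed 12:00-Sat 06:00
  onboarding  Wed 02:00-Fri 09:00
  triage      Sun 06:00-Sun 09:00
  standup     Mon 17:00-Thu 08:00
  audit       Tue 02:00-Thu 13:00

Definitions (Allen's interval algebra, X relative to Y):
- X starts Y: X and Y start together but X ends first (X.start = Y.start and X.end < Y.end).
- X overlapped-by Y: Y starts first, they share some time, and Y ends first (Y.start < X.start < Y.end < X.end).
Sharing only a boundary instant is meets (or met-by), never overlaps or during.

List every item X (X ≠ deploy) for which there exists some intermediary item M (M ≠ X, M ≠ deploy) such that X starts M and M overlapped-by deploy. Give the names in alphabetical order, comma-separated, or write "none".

Target deploy = [Wed 12:00, Sat 06:00].
Intermediaries M with M overlapped-by deploy: none.
Union: none.

none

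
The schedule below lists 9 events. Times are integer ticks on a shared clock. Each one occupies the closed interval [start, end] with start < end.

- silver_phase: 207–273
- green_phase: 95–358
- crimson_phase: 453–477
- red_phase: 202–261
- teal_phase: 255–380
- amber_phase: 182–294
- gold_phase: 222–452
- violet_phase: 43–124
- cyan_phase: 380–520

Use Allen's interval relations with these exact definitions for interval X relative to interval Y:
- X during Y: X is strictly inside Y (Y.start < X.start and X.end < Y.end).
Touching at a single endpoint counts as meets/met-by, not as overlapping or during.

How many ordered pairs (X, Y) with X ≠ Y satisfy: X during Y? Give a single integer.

Checking all 72 ordered pairs for relation 'during'; matching pairs in alphabetical order:
(amber_phase, green_phase): amber_phase during green_phase ✓
(crimson_phase, cyan_phase): crimson_phase during cyan_phase ✓
(red_phase, amber_phase): red_phase during amber_phase ✓
(red_phase, green_phase): red_phase during green_phase ✓
(silver_phase, amber_phase): silver_phase during amber_phase ✓
(silver_phase, green_phase): silver_phase during green_phase ✓
(teal_phase, gold_phase): teal_phase during gold_phase ✓
Count: 7.

7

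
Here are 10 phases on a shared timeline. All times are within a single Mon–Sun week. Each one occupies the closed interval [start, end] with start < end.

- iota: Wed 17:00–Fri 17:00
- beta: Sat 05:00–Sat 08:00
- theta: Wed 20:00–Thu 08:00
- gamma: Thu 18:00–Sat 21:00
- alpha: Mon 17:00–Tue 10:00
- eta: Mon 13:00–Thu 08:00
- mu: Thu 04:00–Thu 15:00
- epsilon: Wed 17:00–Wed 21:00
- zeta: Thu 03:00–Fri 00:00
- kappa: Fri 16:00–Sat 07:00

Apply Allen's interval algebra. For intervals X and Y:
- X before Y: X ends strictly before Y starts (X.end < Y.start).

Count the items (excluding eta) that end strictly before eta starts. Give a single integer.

Target eta = [Mon 13:00, Thu 08:00].
alpha [Mon 17:00, Tue 10:00] → during → no.
beta [Sat 05:00, Sat 08:00] → after → no.
epsilon [Wed 17:00, Wed 21:00] → during → no.
gamma [Thu 18:00, Sat 21:00] → after → no.
iota [Wed 17:00, Fri 17:00] → overlapped-by → no.
kappa [Fri 16:00, Sat 07:00] → after → no.
mu [Thu 04:00, Thu 15:00] → overlapped-by → no.
theta [Wed 20:00, Thu 08:00] → finishes → no.
zeta [Thu 03:00, Fri 00:00] → overlapped-by → no.
Total: 0.

0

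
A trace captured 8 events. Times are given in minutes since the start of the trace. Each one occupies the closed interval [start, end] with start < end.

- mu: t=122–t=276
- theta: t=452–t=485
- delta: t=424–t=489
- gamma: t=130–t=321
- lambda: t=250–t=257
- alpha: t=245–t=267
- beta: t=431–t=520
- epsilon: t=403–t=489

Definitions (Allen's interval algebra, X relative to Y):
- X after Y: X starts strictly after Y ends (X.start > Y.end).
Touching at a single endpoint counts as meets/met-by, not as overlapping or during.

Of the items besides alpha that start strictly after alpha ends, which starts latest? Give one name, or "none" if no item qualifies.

Target alpha = [t=245, t=267].
beta [t=431, t=520] → after → candidate.
delta [t=424, t=489] → after → candidate.
epsilon [t=403, t=489] → after → candidate.
gamma [t=130, t=321] → contains → excluded.
lambda [t=250, t=257] → during → excluded.
mu [t=122, t=276] → contains → excluded.
theta [t=452, t=485] → after → candidate.
Among candidates, latest start is t=452 → theta.

theta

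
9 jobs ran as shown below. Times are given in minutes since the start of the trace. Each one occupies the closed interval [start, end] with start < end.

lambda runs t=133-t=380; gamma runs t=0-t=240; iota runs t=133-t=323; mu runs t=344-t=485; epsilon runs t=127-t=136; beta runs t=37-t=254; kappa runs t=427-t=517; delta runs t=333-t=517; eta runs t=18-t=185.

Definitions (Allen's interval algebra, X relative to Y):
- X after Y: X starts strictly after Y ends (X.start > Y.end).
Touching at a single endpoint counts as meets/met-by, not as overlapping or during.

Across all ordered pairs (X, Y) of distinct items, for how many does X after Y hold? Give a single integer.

Checking all 72 ordered pairs for relation 'after'; matching pairs in alphabetical order:
(delta, beta): delta after beta ✓
(delta, epsilon): delta after epsilon ✓
(delta, eta): delta after eta ✓
(delta, gamma): delta after gamma ✓
(delta, iota): delta after iota ✓
(kappa, beta): kappa after beta ✓
(kappa, epsilon): kappa after epsilon ✓
(kappa, eta): kappa after eta ✓
(kappa, gamma): kappa after gamma ✓
(kappa, iota): kappa after iota ✓
(kappa, lambda): kappa after lambda ✓
(mu, beta): mu after beta ✓
(mu, epsilon): mu after epsilon ✓
(mu, eta): mu after eta ✓
(mu, gamma): mu after gamma ✓
(mu, iota): mu after iota ✓
Count: 16.

16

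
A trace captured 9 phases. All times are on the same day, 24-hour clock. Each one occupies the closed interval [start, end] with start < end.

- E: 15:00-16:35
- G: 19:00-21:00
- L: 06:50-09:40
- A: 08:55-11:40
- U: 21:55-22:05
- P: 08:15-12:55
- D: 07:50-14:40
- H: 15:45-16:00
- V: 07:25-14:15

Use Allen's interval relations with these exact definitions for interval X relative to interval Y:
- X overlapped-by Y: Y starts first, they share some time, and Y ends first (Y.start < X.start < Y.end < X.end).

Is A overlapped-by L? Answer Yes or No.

Yes

A = [08:55, 11:40], L = [06:50, 09:40].
Actual relation of A to L: overlapped-by.
Asked whether 'overlapped-by' holds → Yes.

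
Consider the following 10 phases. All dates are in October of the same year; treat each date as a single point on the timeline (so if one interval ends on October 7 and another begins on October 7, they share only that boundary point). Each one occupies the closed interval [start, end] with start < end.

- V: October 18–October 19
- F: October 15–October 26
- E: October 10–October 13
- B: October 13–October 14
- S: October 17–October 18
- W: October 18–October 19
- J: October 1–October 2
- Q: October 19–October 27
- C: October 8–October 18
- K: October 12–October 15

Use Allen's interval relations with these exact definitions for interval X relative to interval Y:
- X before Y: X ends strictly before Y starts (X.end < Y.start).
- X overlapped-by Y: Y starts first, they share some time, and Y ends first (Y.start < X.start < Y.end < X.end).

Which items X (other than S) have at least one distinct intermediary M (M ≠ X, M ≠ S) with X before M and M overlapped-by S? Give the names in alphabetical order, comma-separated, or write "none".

none

Target S = [October 17, October 18].
Intermediaries M with M overlapped-by S: none.
Union: none.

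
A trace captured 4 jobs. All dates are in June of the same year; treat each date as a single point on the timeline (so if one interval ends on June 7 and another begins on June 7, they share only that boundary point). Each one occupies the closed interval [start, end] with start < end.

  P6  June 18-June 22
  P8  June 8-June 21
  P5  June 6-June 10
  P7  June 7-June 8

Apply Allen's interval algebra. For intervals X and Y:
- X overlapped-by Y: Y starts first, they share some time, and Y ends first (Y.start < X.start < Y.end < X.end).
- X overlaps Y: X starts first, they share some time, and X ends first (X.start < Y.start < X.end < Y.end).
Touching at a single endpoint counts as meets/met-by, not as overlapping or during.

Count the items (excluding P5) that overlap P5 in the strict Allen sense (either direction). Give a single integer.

Target P5 = [June 6, June 10].
P6 [June 18, June 22] → after → no.
P7 [June 7, June 8] → during → no.
P8 [June 8, June 21] → overlapped-by → counts.
Total: 1.

1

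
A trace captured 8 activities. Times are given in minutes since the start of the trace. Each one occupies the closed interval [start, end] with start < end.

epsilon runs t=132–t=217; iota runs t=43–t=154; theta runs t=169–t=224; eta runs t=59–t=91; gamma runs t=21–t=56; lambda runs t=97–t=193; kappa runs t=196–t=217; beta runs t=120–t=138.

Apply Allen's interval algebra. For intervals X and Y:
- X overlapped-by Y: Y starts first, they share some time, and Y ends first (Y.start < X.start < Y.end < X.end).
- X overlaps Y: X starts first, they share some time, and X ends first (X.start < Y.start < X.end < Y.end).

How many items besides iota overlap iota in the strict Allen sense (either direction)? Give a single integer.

Target iota = [t=43, t=154].
beta [t=120, t=138] → during → no.
epsilon [t=132, t=217] → overlapped-by → counts.
eta [t=59, t=91] → during → no.
gamma [t=21, t=56] → overlaps → counts.
kappa [t=196, t=217] → after → no.
lambda [t=97, t=193] → overlapped-by → counts.
theta [t=169, t=224] → after → no.
Total: 3.

3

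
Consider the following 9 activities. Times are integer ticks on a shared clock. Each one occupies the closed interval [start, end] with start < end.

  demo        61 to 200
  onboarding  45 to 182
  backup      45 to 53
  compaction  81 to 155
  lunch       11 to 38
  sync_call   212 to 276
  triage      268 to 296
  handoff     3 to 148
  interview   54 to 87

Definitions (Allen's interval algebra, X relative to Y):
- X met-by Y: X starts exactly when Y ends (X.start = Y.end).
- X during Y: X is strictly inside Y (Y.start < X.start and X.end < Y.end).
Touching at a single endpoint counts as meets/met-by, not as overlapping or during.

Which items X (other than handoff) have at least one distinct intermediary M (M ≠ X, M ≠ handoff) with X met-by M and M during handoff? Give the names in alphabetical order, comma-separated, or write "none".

none

Target handoff = [3, 148].
Intermediaries M with M during handoff: backup, interview, lunch.
Via backup — items with X met-by backup: none.
Via interview — items with X met-by interview: none.
Via lunch — items with X met-by lunch: none.
Union: none.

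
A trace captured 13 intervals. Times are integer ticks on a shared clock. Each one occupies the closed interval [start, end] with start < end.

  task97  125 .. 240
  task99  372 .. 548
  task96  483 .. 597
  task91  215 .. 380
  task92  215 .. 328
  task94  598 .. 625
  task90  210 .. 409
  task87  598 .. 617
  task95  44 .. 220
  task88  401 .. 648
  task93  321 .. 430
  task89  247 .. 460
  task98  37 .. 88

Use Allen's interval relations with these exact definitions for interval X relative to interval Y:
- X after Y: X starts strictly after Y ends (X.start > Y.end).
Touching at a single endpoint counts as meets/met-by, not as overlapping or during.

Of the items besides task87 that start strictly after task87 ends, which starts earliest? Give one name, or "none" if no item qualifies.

Target task87 = [598, 617].
task88 [401, 648] → contains → excluded.
task89 [247, 460] → before → excluded.
task90 [210, 409] → before → excluded.
task91 [215, 380] → before → excluded.
task92 [215, 328] → before → excluded.
task93 [321, 430] → before → excluded.
task94 [598, 625] → started-by → excluded.
task95 [44, 220] → before → excluded.
task96 [483, 597] → before → excluded.
task97 [125, 240] → before → excluded.
task98 [37, 88] → before → excluded.
task99 [372, 548] → before → excluded.
No candidates → none.

none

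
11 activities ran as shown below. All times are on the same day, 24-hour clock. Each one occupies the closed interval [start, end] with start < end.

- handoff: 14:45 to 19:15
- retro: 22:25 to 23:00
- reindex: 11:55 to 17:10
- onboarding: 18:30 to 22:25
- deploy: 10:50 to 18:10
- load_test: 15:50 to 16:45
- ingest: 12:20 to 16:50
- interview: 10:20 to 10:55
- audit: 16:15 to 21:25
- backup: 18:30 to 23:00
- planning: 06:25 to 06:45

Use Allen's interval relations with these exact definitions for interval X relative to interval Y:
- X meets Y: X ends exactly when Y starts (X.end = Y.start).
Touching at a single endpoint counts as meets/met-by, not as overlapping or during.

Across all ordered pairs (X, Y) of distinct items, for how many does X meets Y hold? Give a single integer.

1

Checking all 110 ordered pairs for relation 'meets'; matching pairs in alphabetical order:
(onboarding, retro): onboarding meets retro ✓
Count: 1.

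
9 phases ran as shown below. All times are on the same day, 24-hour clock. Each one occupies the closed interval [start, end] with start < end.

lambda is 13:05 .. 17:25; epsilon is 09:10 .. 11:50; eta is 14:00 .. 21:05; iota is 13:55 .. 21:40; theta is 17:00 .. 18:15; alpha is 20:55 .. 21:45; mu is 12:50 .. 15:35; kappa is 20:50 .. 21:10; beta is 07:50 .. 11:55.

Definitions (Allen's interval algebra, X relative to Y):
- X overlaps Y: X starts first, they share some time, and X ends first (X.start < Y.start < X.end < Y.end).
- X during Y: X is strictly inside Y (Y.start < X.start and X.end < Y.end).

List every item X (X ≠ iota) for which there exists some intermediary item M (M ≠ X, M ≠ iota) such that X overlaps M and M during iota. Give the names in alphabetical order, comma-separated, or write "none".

eta, lambda, mu

Target iota = [13:55, 21:40].
Intermediaries M with M during iota: eta, kappa, theta.
Via eta — items with X overlaps eta: lambda, mu.
Via kappa — items with X overlaps kappa: eta.
Via theta — items with X overlaps theta: lambda.
Union: eta, lambda, mu.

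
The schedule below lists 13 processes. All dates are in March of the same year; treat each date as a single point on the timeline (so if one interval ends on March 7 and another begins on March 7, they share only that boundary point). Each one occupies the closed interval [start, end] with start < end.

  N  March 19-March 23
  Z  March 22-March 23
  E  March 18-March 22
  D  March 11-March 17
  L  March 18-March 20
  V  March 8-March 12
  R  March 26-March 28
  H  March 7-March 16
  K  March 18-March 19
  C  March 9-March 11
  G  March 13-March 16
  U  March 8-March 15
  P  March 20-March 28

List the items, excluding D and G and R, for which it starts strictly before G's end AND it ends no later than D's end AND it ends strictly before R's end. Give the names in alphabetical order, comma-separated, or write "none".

Conditions: its start is strictly before G's end (X.start < March 16) AND its end is no later than D's end (X.end <= March 17) AND its end is strictly before R's end (X.end < March 28).
C: start March 9 < March 16? ✓; end March 11 <= March 17? ✓; end March 11 < March 28? ✓ → yes.
E: start March 18 < March 16? ✗; end March 22 <= March 17? ✗; end March 22 < March 28? ✓ → no.
H: start March 7 < March 16? ✓; end March 16 <= March 17? ✓; end March 16 < March 28? ✓ → yes.
K: start March 18 < March 16? ✗; end March 19 <= March 17? ✗; end March 19 < March 28? ✓ → no.
L: start March 18 < March 16? ✗; end March 20 <= March 17? ✗; end March 20 < March 28? ✓ → no.
N: start March 19 < March 16? ✗; end March 23 <= March 17? ✗; end March 23 < March 28? ✓ → no.
P: start March 20 < March 16? ✗; end March 28 <= March 17? ✗; end March 28 < March 28? ✗ → no.
U: start March 8 < March 16? ✓; end March 15 <= March 17? ✓; end March 15 < March 28? ✓ → yes.
V: start March 8 < March 16? ✓; end March 12 <= March 17? ✓; end March 12 < March 28? ✓ → yes.
Z: start March 22 < March 16? ✗; end March 23 <= March 17? ✗; end March 23 < March 28? ✓ → no.
Result: C, H, U, V.

C, H, U, V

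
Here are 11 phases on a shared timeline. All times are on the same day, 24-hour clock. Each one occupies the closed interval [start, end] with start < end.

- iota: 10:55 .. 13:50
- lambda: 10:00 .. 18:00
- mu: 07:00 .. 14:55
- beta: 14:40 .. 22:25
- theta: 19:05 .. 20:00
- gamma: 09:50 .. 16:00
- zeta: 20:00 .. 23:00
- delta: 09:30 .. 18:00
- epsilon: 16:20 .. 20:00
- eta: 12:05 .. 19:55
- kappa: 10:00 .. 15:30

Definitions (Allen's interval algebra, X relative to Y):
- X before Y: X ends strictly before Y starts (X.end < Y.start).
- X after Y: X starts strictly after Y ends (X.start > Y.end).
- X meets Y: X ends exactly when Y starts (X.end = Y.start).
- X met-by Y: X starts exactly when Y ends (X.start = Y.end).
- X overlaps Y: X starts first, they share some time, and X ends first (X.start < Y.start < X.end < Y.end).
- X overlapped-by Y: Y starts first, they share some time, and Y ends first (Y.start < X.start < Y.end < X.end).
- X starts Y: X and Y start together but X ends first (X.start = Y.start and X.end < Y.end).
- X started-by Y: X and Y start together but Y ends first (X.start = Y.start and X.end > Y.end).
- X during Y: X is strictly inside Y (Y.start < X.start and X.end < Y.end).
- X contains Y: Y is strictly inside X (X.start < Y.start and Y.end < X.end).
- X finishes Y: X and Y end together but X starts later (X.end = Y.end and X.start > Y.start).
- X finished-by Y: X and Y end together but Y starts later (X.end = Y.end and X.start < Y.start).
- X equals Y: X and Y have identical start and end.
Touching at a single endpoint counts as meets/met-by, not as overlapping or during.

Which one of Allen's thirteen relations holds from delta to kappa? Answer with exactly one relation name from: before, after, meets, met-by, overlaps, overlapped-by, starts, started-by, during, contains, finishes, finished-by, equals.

contains

delta = [09:30, 18:00]; kappa = [10:00, 15:30].
Compare endpoints: delta.start < kappa.start, delta.start < kappa.end, delta.end > kappa.start, delta.end > kappa.end.
That pattern is 'contains'.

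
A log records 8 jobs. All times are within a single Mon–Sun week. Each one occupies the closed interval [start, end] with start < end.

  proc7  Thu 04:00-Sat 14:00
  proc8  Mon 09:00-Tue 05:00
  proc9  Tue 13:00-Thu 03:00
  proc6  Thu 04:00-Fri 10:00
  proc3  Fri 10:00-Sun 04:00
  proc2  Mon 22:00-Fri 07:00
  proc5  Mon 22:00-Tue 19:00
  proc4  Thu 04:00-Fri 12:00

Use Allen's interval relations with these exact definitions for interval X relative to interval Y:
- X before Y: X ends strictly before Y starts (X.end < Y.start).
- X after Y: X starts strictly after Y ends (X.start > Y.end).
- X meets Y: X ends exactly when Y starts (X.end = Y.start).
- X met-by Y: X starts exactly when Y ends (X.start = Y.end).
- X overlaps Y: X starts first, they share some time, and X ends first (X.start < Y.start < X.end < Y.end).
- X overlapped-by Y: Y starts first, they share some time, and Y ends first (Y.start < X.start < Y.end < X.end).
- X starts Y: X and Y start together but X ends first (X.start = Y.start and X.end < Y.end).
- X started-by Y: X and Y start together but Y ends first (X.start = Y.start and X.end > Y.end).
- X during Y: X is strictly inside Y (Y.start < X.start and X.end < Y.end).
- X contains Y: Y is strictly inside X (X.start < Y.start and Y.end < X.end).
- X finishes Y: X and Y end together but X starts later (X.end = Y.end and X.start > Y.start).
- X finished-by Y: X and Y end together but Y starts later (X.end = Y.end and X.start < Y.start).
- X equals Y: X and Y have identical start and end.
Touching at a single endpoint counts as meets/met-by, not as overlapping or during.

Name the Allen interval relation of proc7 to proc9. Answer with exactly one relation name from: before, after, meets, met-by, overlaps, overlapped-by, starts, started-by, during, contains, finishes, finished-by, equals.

proc7 = [Thu 04:00, Sat 14:00]; proc9 = [Tue 13:00, Thu 03:00].
Compare endpoints: proc7.start > proc9.start, proc7.start > proc9.end, proc7.end > proc9.start, proc7.end > proc9.end.
That pattern is 'after'.

after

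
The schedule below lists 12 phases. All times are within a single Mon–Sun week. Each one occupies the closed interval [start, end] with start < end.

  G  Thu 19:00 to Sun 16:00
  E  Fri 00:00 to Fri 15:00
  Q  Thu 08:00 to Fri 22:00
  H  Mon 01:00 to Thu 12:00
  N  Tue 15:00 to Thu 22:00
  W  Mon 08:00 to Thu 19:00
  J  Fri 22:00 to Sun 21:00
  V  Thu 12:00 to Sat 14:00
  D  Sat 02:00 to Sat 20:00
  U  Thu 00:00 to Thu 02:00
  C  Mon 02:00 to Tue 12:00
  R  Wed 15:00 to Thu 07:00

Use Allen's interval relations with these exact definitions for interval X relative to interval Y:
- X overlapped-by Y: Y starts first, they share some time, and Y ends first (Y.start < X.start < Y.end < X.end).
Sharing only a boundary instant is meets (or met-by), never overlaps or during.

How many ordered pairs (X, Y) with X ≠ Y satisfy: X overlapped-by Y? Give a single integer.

16

Checking all 132 ordered pairs for relation 'overlapped-by'; matching pairs in alphabetical order:
(D, V): D overlapped-by V ✓
(G, N): G overlapped-by N ✓
(G, Q): G overlapped-by Q ✓
(G, V): G overlapped-by V ✓
(J, G): J overlapped-by G ✓
(J, V): J overlapped-by V ✓
(N, H): N overlapped-by H ✓
(N, W): N overlapped-by W ✓
(Q, H): Q overlapped-by H ✓
(Q, N): Q overlapped-by N ✓
(Q, W): Q overlapped-by W ✓
(V, N): V overlapped-by N ✓
(V, Q): V overlapped-by Q ✓
(V, W): V overlapped-by W ✓
(W, C): W overlapped-by C ✓
(W, H): W overlapped-by H ✓
Count: 16.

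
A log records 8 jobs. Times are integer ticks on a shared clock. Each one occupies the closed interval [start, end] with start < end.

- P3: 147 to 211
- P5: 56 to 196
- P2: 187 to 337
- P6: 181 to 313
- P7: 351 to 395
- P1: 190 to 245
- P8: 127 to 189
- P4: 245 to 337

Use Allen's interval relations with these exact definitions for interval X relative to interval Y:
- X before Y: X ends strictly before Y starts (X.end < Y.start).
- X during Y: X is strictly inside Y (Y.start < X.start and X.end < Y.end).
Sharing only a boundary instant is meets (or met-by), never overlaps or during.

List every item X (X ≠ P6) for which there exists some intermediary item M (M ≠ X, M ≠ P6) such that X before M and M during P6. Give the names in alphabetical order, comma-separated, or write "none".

Target P6 = [181, 313].
Intermediaries M with M during P6: P1.
Via P1 — items with X before P1: P8.
Union: P8.

P8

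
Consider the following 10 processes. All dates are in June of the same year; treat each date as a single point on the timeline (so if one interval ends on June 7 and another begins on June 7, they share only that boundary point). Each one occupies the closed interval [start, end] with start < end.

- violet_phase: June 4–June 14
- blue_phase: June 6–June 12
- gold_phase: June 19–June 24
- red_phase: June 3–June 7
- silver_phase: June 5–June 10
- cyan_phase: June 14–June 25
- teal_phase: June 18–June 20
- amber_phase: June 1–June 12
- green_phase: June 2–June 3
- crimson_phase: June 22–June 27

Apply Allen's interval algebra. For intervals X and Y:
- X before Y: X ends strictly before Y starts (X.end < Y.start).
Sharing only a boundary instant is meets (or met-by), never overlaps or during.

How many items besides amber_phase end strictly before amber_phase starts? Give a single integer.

Target amber_phase = [June 1, June 12].
blue_phase [June 6, June 12] → finishes → no.
crimson_phase [June 22, June 27] → after → no.
cyan_phase [June 14, June 25] → after → no.
gold_phase [June 19, June 24] → after → no.
green_phase [June 2, June 3] → during → no.
red_phase [June 3, June 7] → during → no.
silver_phase [June 5, June 10] → during → no.
teal_phase [June 18, June 20] → after → no.
violet_phase [June 4, June 14] → overlapped-by → no.
Total: 0.

0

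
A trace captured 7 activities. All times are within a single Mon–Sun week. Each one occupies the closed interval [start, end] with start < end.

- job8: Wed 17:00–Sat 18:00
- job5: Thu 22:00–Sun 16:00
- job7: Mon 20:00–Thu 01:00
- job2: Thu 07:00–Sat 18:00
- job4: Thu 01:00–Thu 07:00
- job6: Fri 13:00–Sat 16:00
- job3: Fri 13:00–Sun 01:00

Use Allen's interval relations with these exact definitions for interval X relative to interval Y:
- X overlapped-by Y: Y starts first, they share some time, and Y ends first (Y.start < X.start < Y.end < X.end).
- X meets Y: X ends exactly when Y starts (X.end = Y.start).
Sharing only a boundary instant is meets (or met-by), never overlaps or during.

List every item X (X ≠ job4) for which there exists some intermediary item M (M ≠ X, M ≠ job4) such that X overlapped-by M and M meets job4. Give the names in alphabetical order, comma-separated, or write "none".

job8

Target job4 = [Thu 01:00, Thu 07:00].
Intermediaries M with M meets job4: job7.
Via job7 — items with X overlapped-by job7: job8.
Union: job8.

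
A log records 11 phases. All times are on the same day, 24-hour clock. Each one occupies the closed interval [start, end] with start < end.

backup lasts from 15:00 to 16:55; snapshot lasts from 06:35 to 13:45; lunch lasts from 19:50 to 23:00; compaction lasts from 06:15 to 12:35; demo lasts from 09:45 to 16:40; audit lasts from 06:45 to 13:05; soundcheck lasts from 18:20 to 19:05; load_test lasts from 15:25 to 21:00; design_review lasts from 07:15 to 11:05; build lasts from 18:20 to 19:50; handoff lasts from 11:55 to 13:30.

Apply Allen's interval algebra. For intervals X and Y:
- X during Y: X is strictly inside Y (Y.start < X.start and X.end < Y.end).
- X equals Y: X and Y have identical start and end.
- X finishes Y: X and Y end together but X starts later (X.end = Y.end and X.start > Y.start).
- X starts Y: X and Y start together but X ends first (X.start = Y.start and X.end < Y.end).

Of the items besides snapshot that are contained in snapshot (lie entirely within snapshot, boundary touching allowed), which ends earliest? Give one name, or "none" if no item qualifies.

design_review

Target snapshot = [06:35, 13:45].
audit [06:45, 13:05] → during → candidate.
backup [15:00, 16:55] → after → excluded.
build [18:20, 19:50] → after → excluded.
compaction [06:15, 12:35] → overlaps → excluded.
demo [09:45, 16:40] → overlapped-by → excluded.
design_review [07:15, 11:05] → during → candidate.
handoff [11:55, 13:30] → during → candidate.
load_test [15:25, 21:00] → after → excluded.
lunch [19:50, 23:00] → after → excluded.
soundcheck [18:20, 19:05] → after → excluded.
Among candidates, earliest end is 11:05 → design_review.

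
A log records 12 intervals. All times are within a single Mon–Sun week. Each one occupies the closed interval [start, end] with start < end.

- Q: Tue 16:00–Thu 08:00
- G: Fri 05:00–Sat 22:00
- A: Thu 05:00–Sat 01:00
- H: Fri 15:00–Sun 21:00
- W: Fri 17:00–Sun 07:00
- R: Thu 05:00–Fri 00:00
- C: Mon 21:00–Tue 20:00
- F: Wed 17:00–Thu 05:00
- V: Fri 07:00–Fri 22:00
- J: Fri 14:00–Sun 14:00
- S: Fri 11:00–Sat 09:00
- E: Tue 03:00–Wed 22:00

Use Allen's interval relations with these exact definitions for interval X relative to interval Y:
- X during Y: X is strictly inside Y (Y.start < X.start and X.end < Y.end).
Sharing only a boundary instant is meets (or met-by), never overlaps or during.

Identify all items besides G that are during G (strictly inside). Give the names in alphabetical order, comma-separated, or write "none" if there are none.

Target G = [Fri 05:00, Sat 22:00].
A [Thu 05:00, Sat 01:00] → overlaps → no.
C [Mon 21:00, Tue 20:00] → before → no.
E [Tue 03:00, Wed 22:00] → before → no.
F [Wed 17:00, Thu 05:00] → before → no.
H [Fri 15:00, Sun 21:00] → overlapped-by → no.
J [Fri 14:00, Sun 14:00] → overlapped-by → no.
Q [Tue 16:00, Thu 08:00] → before → no.
R [Thu 05:00, Fri 00:00] → before → no.
S [Fri 11:00, Sat 09:00] → during → yes.
V [Fri 07:00, Fri 22:00] → during → yes.
W [Fri 17:00, Sun 07:00] → overlapped-by → no.
Result: S, V.

S, V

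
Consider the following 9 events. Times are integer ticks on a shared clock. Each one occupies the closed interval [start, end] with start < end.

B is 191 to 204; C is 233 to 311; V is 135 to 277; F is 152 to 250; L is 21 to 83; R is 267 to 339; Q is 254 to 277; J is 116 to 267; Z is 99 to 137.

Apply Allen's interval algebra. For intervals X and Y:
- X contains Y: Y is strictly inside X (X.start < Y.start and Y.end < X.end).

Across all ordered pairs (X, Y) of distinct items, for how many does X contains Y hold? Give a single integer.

6

Checking all 72 ordered pairs for relation 'contains'; matching pairs in alphabetical order:
(C, Q): C contains Q ✓
(F, B): F contains B ✓
(J, B): J contains B ✓
(J, F): J contains F ✓
(V, B): V contains B ✓
(V, F): V contains F ✓
Count: 6.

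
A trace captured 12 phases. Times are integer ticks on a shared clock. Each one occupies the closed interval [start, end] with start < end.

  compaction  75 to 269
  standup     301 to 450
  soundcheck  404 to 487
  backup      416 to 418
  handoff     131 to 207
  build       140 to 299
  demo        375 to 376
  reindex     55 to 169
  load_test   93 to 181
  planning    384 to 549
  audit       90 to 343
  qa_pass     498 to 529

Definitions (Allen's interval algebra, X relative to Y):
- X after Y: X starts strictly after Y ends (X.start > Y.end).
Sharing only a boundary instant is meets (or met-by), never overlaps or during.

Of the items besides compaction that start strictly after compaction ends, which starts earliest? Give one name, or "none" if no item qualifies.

Target compaction = [75, 269].
audit [90, 343] → overlapped-by → excluded.
backup [416, 418] → after → candidate.
build [140, 299] → overlapped-by → excluded.
demo [375, 376] → after → candidate.
handoff [131, 207] → during → excluded.
load_test [93, 181] → during → excluded.
planning [384, 549] → after → candidate.
qa_pass [498, 529] → after → candidate.
reindex [55, 169] → overlaps → excluded.
soundcheck [404, 487] → after → candidate.
standup [301, 450] → after → candidate.
Among candidates, earliest start is 301 → standup.

standup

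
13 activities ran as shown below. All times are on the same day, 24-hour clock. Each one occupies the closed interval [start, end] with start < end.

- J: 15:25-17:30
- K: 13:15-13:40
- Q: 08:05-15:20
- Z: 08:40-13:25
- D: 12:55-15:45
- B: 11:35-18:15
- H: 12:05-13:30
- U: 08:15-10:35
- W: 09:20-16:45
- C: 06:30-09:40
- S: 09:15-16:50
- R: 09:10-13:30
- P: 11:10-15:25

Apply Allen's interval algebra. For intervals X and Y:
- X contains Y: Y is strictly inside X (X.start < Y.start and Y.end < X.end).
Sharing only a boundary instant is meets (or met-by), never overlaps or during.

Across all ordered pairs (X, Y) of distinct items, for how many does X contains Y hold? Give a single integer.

21

Checking all 156 ordered pairs for relation 'contains'; matching pairs in alphabetical order:
(B, D): B contains D ✓
(B, H): B contains H ✓
(B, J): B contains J ✓
(B, K): B contains K ✓
(D, K): D contains K ✓
(P, H): P contains H ✓
(P, K): P contains K ✓
(Q, H): Q contains H ✓
(Q, K): Q contains K ✓
(Q, R): Q contains R ✓
(Q, U): Q contains U ✓
(Q, Z): Q contains Z ✓
(S, D): S contains D ✓
(S, H): S contains H ✓
(S, K): S contains K ✓
(S, P): S contains P ✓
(S, W): S contains W ✓
(W, D): W contains D ✓
(W, H): W contains H ✓
(W, K): W contains K ✓
(W, P): W contains P ✓
Count: 21.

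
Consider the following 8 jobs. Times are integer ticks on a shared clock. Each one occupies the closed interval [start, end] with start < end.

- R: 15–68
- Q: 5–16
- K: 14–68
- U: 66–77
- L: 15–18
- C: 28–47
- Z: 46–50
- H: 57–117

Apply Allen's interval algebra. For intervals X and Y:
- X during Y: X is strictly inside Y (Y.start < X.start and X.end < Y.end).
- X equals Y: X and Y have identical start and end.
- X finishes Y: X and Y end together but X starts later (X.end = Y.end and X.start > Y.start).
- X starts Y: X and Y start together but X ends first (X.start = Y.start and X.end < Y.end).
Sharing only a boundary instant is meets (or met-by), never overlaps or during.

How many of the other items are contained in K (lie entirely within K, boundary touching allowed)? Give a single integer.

Target K = [14, 68].
C [28, 47] → during → counts.
H [57, 117] → overlapped-by → no.
L [15, 18] → during → counts.
Q [5, 16] → overlaps → no.
R [15, 68] → finishes → counts.
U [66, 77] → overlapped-by → no.
Z [46, 50] → during → counts.
Total: 4.

4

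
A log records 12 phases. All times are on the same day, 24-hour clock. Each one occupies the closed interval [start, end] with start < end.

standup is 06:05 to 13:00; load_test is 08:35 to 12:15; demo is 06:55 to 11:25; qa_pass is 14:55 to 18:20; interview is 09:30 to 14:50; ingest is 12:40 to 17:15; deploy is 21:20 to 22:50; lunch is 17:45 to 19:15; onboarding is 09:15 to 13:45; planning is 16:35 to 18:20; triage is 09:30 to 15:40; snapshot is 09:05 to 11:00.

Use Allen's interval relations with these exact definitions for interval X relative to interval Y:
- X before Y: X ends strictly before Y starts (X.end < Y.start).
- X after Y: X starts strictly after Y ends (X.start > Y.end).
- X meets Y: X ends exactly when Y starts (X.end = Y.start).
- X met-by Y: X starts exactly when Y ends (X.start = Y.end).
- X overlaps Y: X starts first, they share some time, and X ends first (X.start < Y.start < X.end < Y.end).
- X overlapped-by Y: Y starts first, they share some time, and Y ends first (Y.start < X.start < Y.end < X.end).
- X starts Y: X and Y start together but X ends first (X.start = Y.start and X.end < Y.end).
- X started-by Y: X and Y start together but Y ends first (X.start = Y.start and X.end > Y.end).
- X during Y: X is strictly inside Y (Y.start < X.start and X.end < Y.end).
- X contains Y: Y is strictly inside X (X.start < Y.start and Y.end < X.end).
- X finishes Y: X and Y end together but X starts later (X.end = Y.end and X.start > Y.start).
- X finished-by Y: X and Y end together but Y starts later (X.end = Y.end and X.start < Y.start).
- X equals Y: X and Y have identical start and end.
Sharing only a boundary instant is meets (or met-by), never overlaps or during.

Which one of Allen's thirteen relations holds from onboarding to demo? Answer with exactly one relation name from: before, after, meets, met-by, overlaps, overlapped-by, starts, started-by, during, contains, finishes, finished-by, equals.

overlapped-by

onboarding = [09:15, 13:45]; demo = [06:55, 11:25].
Compare endpoints: onboarding.start > demo.start, onboarding.start < demo.end, onboarding.end > demo.start, onboarding.end > demo.end.
That pattern is 'overlapped-by'.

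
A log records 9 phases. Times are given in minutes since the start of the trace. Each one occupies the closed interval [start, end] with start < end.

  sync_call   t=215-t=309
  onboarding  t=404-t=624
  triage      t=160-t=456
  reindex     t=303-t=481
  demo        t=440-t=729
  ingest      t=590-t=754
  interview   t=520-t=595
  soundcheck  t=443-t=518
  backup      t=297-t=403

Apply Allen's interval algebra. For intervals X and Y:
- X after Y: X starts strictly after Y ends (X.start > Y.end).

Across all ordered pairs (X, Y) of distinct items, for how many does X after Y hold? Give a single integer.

Checking all 72 ordered pairs for relation 'after'; matching pairs in alphabetical order:
(demo, backup): demo after backup ✓
(demo, sync_call): demo after sync_call ✓
(ingest, backup): ingest after backup ✓
(ingest, reindex): ingest after reindex ✓
(ingest, soundcheck): ingest after soundcheck ✓
(ingest, sync_call): ingest after sync_call ✓
(ingest, triage): ingest after triage ✓
(interview, backup): interview after backup ✓
(interview, reindex): interview after reindex ✓
(interview, soundcheck): interview after soundcheck ✓
(interview, sync_call): interview after sync_call ✓
(interview, triage): interview after triage ✓
(onboarding, backup): onboarding after backup ✓
(onboarding, sync_call): onboarding after sync_call ✓
(soundcheck, backup): soundcheck after backup ✓
(soundcheck, sync_call): soundcheck after sync_call ✓
Count: 16.

16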